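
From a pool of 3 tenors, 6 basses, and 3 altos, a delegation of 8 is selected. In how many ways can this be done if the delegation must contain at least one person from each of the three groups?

Unrestricted: C(12,8) = 495 ways to pick any 8 of the 12.
Subtract selections that omit an entire group: no tenors → C(9,8) = 9; no basses → C(6,8) = 0; no altos → C(9,8) = 9.
Add back selections omitting two groups (i.e. drawn from a single group): C(3,8) + C(6,8) + C(3,8) = 0.
By inclusion–exclusion: 495 − 18 + 0 = 477.

477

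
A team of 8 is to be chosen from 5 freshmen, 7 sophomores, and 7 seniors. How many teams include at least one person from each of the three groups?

71589

With no constraint there are C(19,8) = 75582 possible selections.
Subtract selections that omit an entire group: no freshmen → C(14,8) = 3003; no sophomores → C(12,8) = 495; no seniors → C(12,8) = 495.
Add back selections omitting two groups (i.e. drawn from a single group): C(5,8) + C(7,8) + C(7,8) = 0.
By inclusion–exclusion: 75582 − 3993 + 0 = 71589.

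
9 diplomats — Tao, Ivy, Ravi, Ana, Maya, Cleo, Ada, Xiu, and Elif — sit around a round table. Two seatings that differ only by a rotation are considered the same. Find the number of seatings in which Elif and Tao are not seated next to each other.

All circular seatings of 9 people number (8)! = 40320.
Seatings with Elif beside Tao: treat them as a block with 2 internal orders, giving 2 × (7)! = 10080.
Subtracting, 40320 − 10080 = 30240.

30240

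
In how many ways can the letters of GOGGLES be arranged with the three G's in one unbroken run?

Treat the 3 copies of G as a single block. The multiset to arrange is then {GGG, E, L, O, S}, 5 items in all.
All 5 items are distinct, so there are (5)! = 120 arrangements.

120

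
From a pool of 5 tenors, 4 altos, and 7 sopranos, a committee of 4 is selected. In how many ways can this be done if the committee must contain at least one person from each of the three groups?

With no constraint there are C(16,4) = 1820 possible selections.
Subtract selections that omit an entire group: no tenors → C(11,4) = 330; no altos → C(12,4) = 495; no sopranos → C(9,4) = 126.
Add back selections omitting two groups (i.e. drawn from a single group): C(5,4) + C(4,4) + C(7,4) = 41.
By inclusion–exclusion: 1820 − 951 + 41 = 910.

910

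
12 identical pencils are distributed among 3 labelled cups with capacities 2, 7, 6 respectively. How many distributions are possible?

Ignoring the caps, the number of non-negative solutions to x_1+…+x_3 = 12 is C(14,2) = 91.
Subtract solutions that violate a single cap (substitute x_i' = x_i − (cap_i+1)): x_1 ≥ 3 gives C(11,2) = 55; x_2 ≥ 8 gives C(6,2) = 15; x_3 ≥ 7 gives C(7,2) = 21. Together 91.
Add back pairs where two caps are both exceeded: 3 + 6 + 0 = 9.
By inclusion–exclusion the count is 91 − 91 + 9 = 9.

9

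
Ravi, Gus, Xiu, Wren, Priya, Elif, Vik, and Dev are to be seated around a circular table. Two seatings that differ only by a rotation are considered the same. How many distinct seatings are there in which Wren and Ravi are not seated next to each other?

All circular seatings of 8 people number (7)! = 5040.
Those with Wren next to Ravi: fuse the pair into one unit and seat 7 units around a circle — 2·(6)! = 1440.
Subtracting, 5040 − 1440 = 3600.

3600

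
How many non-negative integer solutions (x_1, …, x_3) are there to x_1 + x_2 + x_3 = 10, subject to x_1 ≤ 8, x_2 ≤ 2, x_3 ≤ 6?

18

Without the upper bounds there are C(12,2) = 66 ways to split 10 among 3 variables.
Subtract solutions that violate a single cap (substitute x_i' = x_i − (cap_i+1)): x_1 ≥ 9 gives C(3,2) = 3; x_2 ≥ 3 gives C(9,2) = 36; x_3 ≥ 7 gives C(5,2) = 10. Together 49.
Add back pairs where two caps are both exceeded: 0 + 0 + 1 = 1.
By inclusion–exclusion the count is 66 − 49 + 1 = 18.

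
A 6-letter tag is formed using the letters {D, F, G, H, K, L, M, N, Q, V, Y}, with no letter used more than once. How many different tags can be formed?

332640

With no repetition, fill the 6 letters in order: 11 choices, then 10, down to 6.
That product is 11 × 10 × 9 × 8 × 7 × 6 = 332640.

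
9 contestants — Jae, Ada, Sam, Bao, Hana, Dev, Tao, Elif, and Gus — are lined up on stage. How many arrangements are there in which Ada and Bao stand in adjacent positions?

80640

Treat {Ada, Bao} as a single unit. There are 8 units to order, and the pair itself can be ordered 2 ways.
So the count is 2·(8)! = 80640.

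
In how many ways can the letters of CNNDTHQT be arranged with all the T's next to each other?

Treat the 2 copies of T as a single block. The multiset to arrange is then {TT, C, D, H, N, N, Q}, 7 items in all.
That gives (7)!/(2!) = 2520 arrangements.

2520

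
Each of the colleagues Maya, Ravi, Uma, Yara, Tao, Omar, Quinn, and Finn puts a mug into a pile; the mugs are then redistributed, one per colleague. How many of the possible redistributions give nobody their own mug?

14833

Count assignments avoiding every fixed point. For any j of the 8 colleagues fixed to their own mug, the other 8−j can be arranged in (8−j)! ways.
By inclusion–exclusion this is Σ_{j=0}^{8} (−1)^j C(8,j)·(8−j)!.
Computing: 40320 − 40320 + 20160 − 6720 + 1680 − 336 + 56 − 8 + 1 = 14833.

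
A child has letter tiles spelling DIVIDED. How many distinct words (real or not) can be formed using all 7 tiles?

DIVIDED has 7 letters with D appearing 3 times and I appearing twice.
Dividing 7! = 5040 by 3!·2! = 12 for the repeated letters gives 420.

420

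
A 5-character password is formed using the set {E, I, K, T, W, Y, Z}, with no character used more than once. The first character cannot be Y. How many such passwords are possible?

The first character has 7−1 = 6 choices (anything except Y).
The remaining 4 characters are filled from the other 6 symbols without repetition: 6 × 5 × 4 × 3 = 360.
Total: 6 × 360 = 2160.

2160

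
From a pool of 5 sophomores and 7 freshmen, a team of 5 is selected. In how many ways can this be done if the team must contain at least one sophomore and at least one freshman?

With no constraint there are C(12,5) = 792 possible selections.
Selections missing a whole group: no sophomores → C(7,5) = 21; no freshmen → C(5,5) = 1.
Both groups omitted at once is impossible, so 792 − 22 = 770.

770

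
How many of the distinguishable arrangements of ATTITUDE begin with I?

Fix I in the first position and arrange the remaining 7 letters.
Those 7 letters have T appearing 3 times, giving (7)!/(3!) = 840.

840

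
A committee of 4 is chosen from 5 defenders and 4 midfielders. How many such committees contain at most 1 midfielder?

Split by how many midfielders are chosen (0 through 1).
Sum: C(4,0)·C(5,4) + C(4,1)·C(5,3) = 5 + 40 = 45.

45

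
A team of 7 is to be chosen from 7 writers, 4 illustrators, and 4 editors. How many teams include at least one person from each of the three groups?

5768

With no constraint there are C(15,7) = 6435 possible selections.
Selections missing a whole group: no writers → C(8,7) = 8; no illustrators → C(11,7) = 330; no editors → C(11,7) = 330.
Add back selections omitting two groups (i.e. drawn from a single group): C(7,7) + C(4,7) + C(4,7) = 1.
By inclusion–exclusion: 6435 − 668 + 1 = 5768.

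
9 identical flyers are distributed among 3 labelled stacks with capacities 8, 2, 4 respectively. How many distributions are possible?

Ignoring the caps, the number of non-negative solutions to x_1+…+x_3 = 9 is C(11,2) = 55.
Subtract solutions that violate a single cap (substitute x_i' = x_i − (cap_i+1)): x_1 ≥ 9 gives C(2,2) = 1; x_2 ≥ 3 gives C(8,2) = 28; x_3 ≥ 5 gives C(6,2) = 15. Together 44.
Add back pairs where two caps are both exceeded: 0 + 0 + 3 = 3.
By inclusion–exclusion the count is 55 − 44 + 3 = 14.

14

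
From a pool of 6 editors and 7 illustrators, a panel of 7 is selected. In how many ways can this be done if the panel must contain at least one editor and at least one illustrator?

With no constraint there are C(13,7) = 1716 possible selections.
Subtract selections that omit an entire group: no editors → C(7,7) = 1; no illustrators → C(6,7) = 0.
Both groups omitted at once is impossible, so 1716 − 1 = 1715.

1715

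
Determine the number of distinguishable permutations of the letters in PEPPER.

The 6 letters of PEPPER have repeats: E appearing twice and P appearing 3 times.
So there are 6! / (3!·2!) = 60 distinguishable arrangements.

60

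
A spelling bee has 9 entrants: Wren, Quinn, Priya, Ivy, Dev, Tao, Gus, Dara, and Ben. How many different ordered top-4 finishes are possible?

There are 9 choices for 1st place, 8 for 2nd, and so on down to 6 for position 4.
That gives 9 × 8 × 7 × 6 = 3024.

3024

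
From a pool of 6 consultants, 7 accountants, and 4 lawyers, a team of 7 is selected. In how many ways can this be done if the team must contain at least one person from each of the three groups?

17283

With no constraint there are C(17,7) = 19448 possible selections.
Subtract selections that omit an entire group: no consultants → C(11,7) = 330; no accountants → C(10,7) = 120; no lawyers → C(13,7) = 1716.
Add back selections omitting two groups (i.e. drawn from a single group): C(6,7) + C(7,7) + C(4,7) = 1.
By inclusion–exclusion: 19448 − 2166 + 1 = 17283.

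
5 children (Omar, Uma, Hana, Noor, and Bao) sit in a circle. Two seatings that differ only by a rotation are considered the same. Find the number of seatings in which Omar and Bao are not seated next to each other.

Without the restriction there are (4)! = 24 seatings.
Seatings with Omar beside Bao: treat them as a block with 2 internal orders, giving 2 × (3)! = 12.
Subtracting, 24 − 12 = 12.

12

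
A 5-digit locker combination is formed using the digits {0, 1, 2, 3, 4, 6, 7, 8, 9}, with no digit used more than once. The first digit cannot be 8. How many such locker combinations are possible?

13440

The first digit has 9−1 = 8 choices (anything except 8).
The remaining 4 digits are filled from the other 8 symbols without repetition: 8 × 7 × 6 × 5 = 1680.
Total: 8 × 1680 = 13440.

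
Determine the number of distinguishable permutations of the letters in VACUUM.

360

The 6 letters of VACUUM have repeats: U appearing twice.
The number of distinct arrangements is 6!/(2!) = 720/2 = 360.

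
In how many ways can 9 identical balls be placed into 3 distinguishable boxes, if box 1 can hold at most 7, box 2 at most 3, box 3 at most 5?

Without the upper bounds there are C(11,2) = 55 ways to split 9 among 3 boxes.
Subtract solutions that violate a single cap (substitute x_i' = x_i − (cap_i+1)): x_1 ≥ 8 gives C(3,2) = 3; x_2 ≥ 4 gives C(7,2) = 21; x_3 ≥ 6 gives C(5,2) = 10. Together 34.
No two caps can be exceeded simultaneously, so the pair terms are all 0.
By inclusion–exclusion the count is 55 − 34 + 0 = 21.

21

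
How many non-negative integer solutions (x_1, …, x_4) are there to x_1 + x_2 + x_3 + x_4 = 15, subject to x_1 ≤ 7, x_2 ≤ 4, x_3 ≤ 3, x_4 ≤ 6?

51

Ignoring the caps, the number of non-negative solutions to x_1+…+x_4 = 15 is C(18,3) = 816.
Subtract solutions that violate a single cap (substitute x_i' = x_i − (cap_i+1)): x_1 ≥ 8 gives C(10,3) = 120; x_2 ≥ 5 gives C(13,3) = 286; x_3 ≥ 4 gives C(14,3) = 364; x_4 ≥ 7 gives C(11,3) = 165. Together 935.
Add back pairs where two caps are both exceeded: 10 + 20 + 1 + 84 + 20 + 35 = 170.
By inclusion–exclusion the count is 816 − 935 + 170 = 51.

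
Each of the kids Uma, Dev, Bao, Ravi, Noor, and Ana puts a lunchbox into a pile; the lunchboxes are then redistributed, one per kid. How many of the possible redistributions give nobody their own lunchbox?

265

This is the derangement count D_6: permutations of 6 items with no fixed point.
By inclusion–exclusion this is Σ_{j=0}^{6} (−1)^j C(6,j)·(6−j)!.
Computing: 720 − 720 + 360 − 120 + 30 − 6 + 1 = 265.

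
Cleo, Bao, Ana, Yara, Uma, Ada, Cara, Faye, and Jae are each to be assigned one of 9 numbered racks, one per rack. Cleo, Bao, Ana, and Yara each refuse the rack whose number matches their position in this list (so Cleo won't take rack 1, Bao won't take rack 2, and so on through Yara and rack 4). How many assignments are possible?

229080

Let Aᵢ (for 1 ≤ i ≤ 4) be the placements that put person i in their forbidden rack. Any j of these fix j positions, leaving (9−j)! ways to fill the rest, and there are C(4,j) ways to pick which j.
By inclusion–exclusion, the number of valid placements is Σ_{j=0}^{4} (−1)^j C(4,j)·(9−j)!.
Computing: 362880 − 161280 + 30240 − 2880 + 120 = 229080.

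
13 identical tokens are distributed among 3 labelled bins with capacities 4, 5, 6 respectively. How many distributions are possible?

6

Ignoring the caps, the number of non-negative solutions to x_1+…+x_3 = 13 is C(15,2) = 105.
Subtract solutions that violate a single cap (substitute x_i' = x_i − (cap_i+1)): x_1 ≥ 5 gives C(10,2) = 45; x_2 ≥ 6 gives C(9,2) = 36; x_3 ≥ 7 gives C(8,2) = 28. Together 109.
Add back pairs where two caps are both exceeded: 6 + 3 + 1 = 10.
By inclusion–exclusion the count is 105 − 109 + 10 = 6.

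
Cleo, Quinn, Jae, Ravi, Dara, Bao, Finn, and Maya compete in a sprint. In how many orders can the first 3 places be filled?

336

There are 8 choices for 1st place, 7 for 2nd, and 6 for 3rd.
That gives 8 × 7 × 6 = 336.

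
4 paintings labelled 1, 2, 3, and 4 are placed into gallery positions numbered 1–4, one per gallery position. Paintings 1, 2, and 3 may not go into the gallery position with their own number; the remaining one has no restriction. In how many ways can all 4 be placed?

11

Let Aᵢ (for i ∈ {1, 2, 3}) be the placements that put painting i in its forbidden gallery position. Any j of these fix j positions, leaving (4−j)! ways to fill the rest, and there are C(3,j) ways to pick which j.
By inclusion–exclusion, the number of valid placements is Σ_{j=0}^{3} (−1)^j C(3,j)·(4−j)!.
Computing: 24 − 18 + 6 − 1 = 11.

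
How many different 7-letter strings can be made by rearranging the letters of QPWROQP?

Letter multiplicities in QPWROQP: O×1, P×2, Q×2, R×1, W×1.
The number of distinct arrangements is 7!/(2!·2!) = 5040/4 = 1260.

1260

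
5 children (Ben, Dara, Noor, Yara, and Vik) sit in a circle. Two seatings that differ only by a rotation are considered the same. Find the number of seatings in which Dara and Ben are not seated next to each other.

12

Without the restriction there are (4)! = 24 seatings.
Those with Dara next to Ben: fuse the pair into one unit and seat 4 units around a circle — 2·(3)! = 12.
Subtracting, 24 − 12 = 12.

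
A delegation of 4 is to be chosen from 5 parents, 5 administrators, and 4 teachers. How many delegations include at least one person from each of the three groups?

With no constraint there are C(14,4) = 1001 possible selections.
Subtract selections that omit an entire group: no parents → C(9,4) = 126; no administrators → C(9,4) = 126; no teachers → C(10,4) = 210.
Add back selections omitting two groups (i.e. drawn from a single group): C(5,4) + C(5,4) + C(4,4) = 11.
By inclusion–exclusion: 1001 − 462 + 11 = 550.

550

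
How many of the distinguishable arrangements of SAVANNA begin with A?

180

With the first slot taken by A, it remains to arrange the other 6 letters (SVANNA).
Those 6 letters have A appearing twice and N appearing twice, giving (6)!/(2!·2!) = 180.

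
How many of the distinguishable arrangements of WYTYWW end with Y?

With the last slot taken by Y, it remains to arrange the other 5 letters (WTYWW).
Those 5 letters have W appearing 3 times, giving (5)!/(3!) = 20.

20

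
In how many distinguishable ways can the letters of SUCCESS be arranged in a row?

420

SUCCESS has 7 letters with C appearing twice and S appearing 3 times.
Dividing 7! = 5040 by 3!·2! = 12 for the repeated letters gives 420.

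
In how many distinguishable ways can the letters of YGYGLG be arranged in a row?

60

The 6 letters of YGYGLG have repeats: G appearing 3 times and Y appearing twice.
The number of distinct arrangements is 6!/(3!·2!) = 720/12 = 60.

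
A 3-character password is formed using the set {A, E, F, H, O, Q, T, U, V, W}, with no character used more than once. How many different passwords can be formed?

This is a permutation of 3 out of 10: P(10,3) = 10!/7!.
10 × 9 × 8 = 720.

720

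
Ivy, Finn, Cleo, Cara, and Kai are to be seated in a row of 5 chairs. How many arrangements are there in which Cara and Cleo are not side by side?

Of the 5! = 120 arrangements, those with Cara and Cleo adjacent number 2 × 4! = 48 (treat the pair as a block with 2 internal orders).
So 120 − 48 = 72 arrangements keep them apart.

72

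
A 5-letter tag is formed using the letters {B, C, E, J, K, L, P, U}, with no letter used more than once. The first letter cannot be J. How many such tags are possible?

5880

The first letter has 8−1 = 7 choices (anything except J).
The remaining 4 letters are filled from the other 7 symbols without repetition: 7 × 6 × 5 × 4 = 840.
Total: 7 × 840 = 5880.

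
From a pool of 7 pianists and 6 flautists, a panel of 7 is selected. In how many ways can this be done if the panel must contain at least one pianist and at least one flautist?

With no constraint there are C(13,7) = 1716 possible selections.
Selections missing a whole group: no pianists → C(6,7) = 0; no flautists → C(7,7) = 1.
Both groups omitted at once is impossible, so 1716 − 1 = 1715.

1715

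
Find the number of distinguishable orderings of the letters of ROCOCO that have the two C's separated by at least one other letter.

40

Total arrangements of ROCOCO: 6!/(3!·2!) = 60.
If the two C's are adjacent, glue them into one block, leaving 5 items to arrange: (5)!/(3!) = 20 ways.
Hence 60 − 20 = 40.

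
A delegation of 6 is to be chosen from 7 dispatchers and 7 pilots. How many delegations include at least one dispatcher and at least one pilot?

With no constraint there are C(14,6) = 3003 possible selections.
Subtract selections that omit an entire group: no dispatchers → C(7,6) = 7; no pilots → C(7,6) = 7.
Both groups omitted at once is impossible, so 3003 − 14 = 2989.

2989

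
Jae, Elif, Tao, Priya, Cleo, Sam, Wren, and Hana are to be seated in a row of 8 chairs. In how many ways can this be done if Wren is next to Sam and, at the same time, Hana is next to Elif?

2880

Treat {Wren,Sam} as one block (2 orders) and {Hana,Elif} as another (2 orders).
That leaves 6 units to arrange: 2 × 2 × 6! = 4 × 720 = 2880.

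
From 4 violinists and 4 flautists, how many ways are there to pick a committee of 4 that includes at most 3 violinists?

69

Split by how many violinists are chosen (0 through 3).
Sum: C(4,0)·C(4,4) + C(4,1)·C(4,3) + C(4,2)·C(4,2) + C(4,3)·C(4,1) = 1 + 16 + 36 + 16 = 69.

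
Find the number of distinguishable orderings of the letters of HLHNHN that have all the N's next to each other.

Treat the 2 copies of N as a single block. The multiset to arrange is then {NN, H, H, H, L}, 5 items in all.
That gives (5)!/(3!) = 20 arrangements.

20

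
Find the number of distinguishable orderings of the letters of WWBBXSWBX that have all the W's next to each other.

Treat the 3 copies of W as a single block. The multiset to arrange is then {WWW, B, B, B, S, X, X}, 7 items in all.
That gives (7)!/(3!·2!) = 420 arrangements.

420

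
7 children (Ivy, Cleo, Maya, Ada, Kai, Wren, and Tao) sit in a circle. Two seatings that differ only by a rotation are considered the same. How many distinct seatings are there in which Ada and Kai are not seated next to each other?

480

Without the restriction there are (6)! = 720 seatings.
Those with Ada next to Kai: fuse the pair into one unit and seat 6 units around a circle — 2·(5)! = 240.
Subtracting, 720 − 240 = 480.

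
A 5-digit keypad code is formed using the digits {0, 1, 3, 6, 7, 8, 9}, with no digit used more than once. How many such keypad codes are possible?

This is a permutation of 5 out of 7: P(7,5) = 7!/2!.
7 × 6 × 5 × 4 × 3 = 2520.

2520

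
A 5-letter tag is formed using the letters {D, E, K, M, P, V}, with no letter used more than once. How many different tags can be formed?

720

With no repetition, fill the 5 letters in order: 6 choices, then 5, down to 2.
That product is 6 × 5 × 4 × 3 × 2 = 720.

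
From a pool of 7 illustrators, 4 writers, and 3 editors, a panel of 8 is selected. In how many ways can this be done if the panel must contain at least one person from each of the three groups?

Unrestricted: C(14,8) = 3003 ways to pick any 8 of the 14.
Selections missing a whole group: no illustrators → C(7,8) = 0; no writers → C(10,8) = 45; no editors → C(11,8) = 165.
Add back selections omitting two groups (i.e. drawn from a single group): C(7,8) + C(4,8) + C(3,8) = 0.
By inclusion–exclusion: 3003 − 210 + 0 = 2793.

2793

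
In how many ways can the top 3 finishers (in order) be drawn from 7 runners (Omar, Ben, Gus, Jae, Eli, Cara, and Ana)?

210

This is an ordered selection of 3 from 7: P(7,3).
That gives 7 × 6 × 5 = 210.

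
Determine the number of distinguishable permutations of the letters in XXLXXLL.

The 7 letters of XXLXXLL have repeats: L appearing 3 times and X appearing 4 times.
The number of distinct arrangements is 7!/(4!·3!) = 5040/144 = 35.

35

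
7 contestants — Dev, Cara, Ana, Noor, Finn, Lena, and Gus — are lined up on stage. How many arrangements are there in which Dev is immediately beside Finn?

Treat {Dev, Finn} as a single unit. There are 6 units to order, and the pair itself can be ordered 2 ways.
That gives 2 × 6! = 2 × 720 = 1440.

1440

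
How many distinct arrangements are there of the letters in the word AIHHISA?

630

The 7 letters of AIHHISA have repeats: A appearing twice, H appearing twice, and I appearing twice.
Dividing 7! = 5040 by 2!·2!·2! = 8 for the repeated letters gives 630.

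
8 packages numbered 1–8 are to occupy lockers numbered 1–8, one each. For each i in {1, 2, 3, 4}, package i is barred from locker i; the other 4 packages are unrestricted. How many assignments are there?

24024

Let Aᵢ (for 1 ≤ i ≤ 4) be the placements that put package i in its forbidden locker. Any j of these fix j positions, leaving (8−j)! ways to fill the rest, and there are C(4,j) ways to pick which j.
By inclusion–exclusion, the number of valid placements is Σ_{j=0}^{4} (−1)^j C(4,j)·(8−j)!.
Computing: 40320 − 20160 + 4320 − 480 + 24 = 24024.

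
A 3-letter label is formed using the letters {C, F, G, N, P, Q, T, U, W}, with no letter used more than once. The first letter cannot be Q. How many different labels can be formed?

448

The first letter has 9−1 = 8 choices (anything except Q).
The remaining 2 letters are filled from the other 8 symbols without repetition: 8 × 7 = 56.
Total: 8 × 56 = 448.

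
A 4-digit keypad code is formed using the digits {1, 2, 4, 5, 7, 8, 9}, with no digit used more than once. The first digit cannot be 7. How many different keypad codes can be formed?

720

The first digit has 7−1 = 6 choices (anything except 7).
The remaining 3 digits are filled from the other 6 symbols without repetition: 6 × 5 × 4 = 120.
Total: 6 × 120 = 720.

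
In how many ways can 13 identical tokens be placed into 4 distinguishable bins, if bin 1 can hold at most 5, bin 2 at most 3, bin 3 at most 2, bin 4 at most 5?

Without the upper bounds there are C(16,3) = 560 ways to split 13 among 4 bins.
Subtract solutions that violate a single cap (substitute x_i' = x_i − (cap_i+1)): x_1 ≥ 6 gives C(10,3) = 120; x_2 ≥ 4 gives C(12,3) = 220; x_3 ≥ 3 gives C(13,3) = 286; x_4 ≥ 6 gives C(10,3) = 120. Together 746.
Add back pairs where two caps are both exceeded: 20 + 35 + 4 + 84 + 20 + 35 = 198.
Subtract triples: 1 + 0 + 0 + 1 = 2.
By inclusion–exclusion the count is 560 − 746 + 198 − 2 = 10.

10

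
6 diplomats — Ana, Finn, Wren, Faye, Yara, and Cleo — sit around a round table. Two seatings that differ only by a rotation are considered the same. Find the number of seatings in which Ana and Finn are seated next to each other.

48

Treat {Ana, Finn} as one unit (2 internal orders) and seat the resulting 5 units around the table: (4)! circular arrangements.
So 2 × (4)! = 2 × 24 = 48.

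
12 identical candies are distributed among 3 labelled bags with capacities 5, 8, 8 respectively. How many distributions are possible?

43

By stars and bars, unrestricted non-negative solutions to x_1+…+x_3 = 12 number C(12+2,2) = 91.
Subtract solutions that violate a single cap (substitute x_i' = x_i − (cap_i+1)): x_1 ≥ 6 gives C(8,2) = 28; x_2 ≥ 9 gives C(5,2) = 10; x_3 ≥ 9 gives C(5,2) = 10. Together 48.
No two caps can be exceeded simultaneously, so the pair terms are all 0.
By inclusion–exclusion the count is 91 − 48 + 0 = 43.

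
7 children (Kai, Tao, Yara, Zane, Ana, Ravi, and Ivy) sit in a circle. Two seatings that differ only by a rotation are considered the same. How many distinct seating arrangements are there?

Fix one person's seat to break rotational symmetry; the remaining 6 people can be arranged in (6)! = 720 ways.

720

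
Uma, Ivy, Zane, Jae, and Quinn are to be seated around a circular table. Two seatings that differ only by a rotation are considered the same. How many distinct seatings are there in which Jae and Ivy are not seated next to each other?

12

All circular seatings of 5 people number (4)! = 24.
Seatings with Jae beside Ivy: treat them as a block with 2 internal orders, giving 2 × (3)! = 12.
Subtracting, 24 − 12 = 12.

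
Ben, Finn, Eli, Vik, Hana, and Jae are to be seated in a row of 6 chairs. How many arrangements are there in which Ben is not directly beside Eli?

There are 6! = 720 arrangements in all. If Ben and Eli are adjacent, merging them into one block gives 2·(5)! = 240 arrangements.
So 720 − 240 = 480 arrangements keep them apart.

480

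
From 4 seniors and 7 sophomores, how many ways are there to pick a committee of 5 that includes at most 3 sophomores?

301

Split by how many sophomores are chosen (0 through 3).
Sum: C(7,0)·C(4,5) + C(7,1)·C(4,4) + C(7,2)·C(4,3) + C(7,3)·C(4,2) = 0 + 7 + 84 + 210 = 301.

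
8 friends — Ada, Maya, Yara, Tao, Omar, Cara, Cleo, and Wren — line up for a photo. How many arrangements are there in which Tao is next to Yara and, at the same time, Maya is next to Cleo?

2880

Treat {Tao,Yara} as one block (2 orders) and {Maya,Cleo} as another (2 orders).
That leaves 6 units to arrange: 2 × 2 × 6! = 4 × 720 = 2880.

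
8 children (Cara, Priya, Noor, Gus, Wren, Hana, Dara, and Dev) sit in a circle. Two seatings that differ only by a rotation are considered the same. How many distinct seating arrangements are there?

5040

Fix one person's seat to break rotational symmetry; the remaining 7 people can be arranged in (7)! = 5040 ways.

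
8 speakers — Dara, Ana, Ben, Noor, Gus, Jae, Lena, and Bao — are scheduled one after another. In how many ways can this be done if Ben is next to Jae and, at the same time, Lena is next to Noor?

Treat {Ben,Jae} as one block (2 orders) and {Lena,Noor} as another (2 orders).
That leaves 6 units to arrange: 2 × 2 × 6! = 4 × 720 = 2880.

2880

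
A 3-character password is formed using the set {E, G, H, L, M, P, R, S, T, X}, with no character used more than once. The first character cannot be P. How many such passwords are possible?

648

The first character has 10−1 = 9 choices (anything except P).
The remaining 2 characters are filled from the other 9 symbols without repetition: 9 × 8 = 72.
Total: 9 × 72 = 648.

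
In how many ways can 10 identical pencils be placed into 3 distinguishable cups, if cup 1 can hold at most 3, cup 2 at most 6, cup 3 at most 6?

18

Ignoring the caps, the number of non-negative solutions to x_1+…+x_3 = 10 is C(12,2) = 66.
Subtract solutions that violate a single cap (substitute x_i' = x_i − (cap_i+1)): x_1 ≥ 4 gives C(8,2) = 28; x_2 ≥ 7 gives C(5,2) = 10; x_3 ≥ 7 gives C(5,2) = 10. Together 48.
No two caps can be exceeded simultaneously, so the pair terms are all 0.
By inclusion–exclusion the count is 66 − 48 + 0 = 18.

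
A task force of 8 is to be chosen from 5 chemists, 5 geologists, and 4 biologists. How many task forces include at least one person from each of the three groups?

Unrestricted: C(14,8) = 3003 ways to pick any 8 of the 14.
Subtract selections that omit an entire group: no chemists → C(9,8) = 9; no geologists → C(9,8) = 9; no biologists → C(10,8) = 45.
Add back selections omitting two groups (i.e. drawn from a single group): C(5,8) + C(5,8) + C(4,8) = 0.
By inclusion–exclusion: 3003 − 63 + 0 = 2940.

2940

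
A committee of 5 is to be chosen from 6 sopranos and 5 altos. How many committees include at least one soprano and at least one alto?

With no constraint there are C(11,5) = 462 possible selections.
Selections missing a whole group: no sopranos → C(5,5) = 1; no altos → C(6,5) = 6.
Both groups omitted at once is impossible, so 462 − 7 = 455.

455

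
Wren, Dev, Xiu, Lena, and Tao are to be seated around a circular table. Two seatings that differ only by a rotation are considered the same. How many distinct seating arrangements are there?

24

Fix one person's seat to break rotational symmetry; the remaining 4 people can be arranged in (4)! = 24 ways.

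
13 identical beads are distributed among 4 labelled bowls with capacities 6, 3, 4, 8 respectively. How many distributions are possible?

Without the upper bounds there are C(16,3) = 560 ways to split 13 among 4 bowls.
Subtract solutions that violate a single cap (substitute x_i' = x_i − (cap_i+1)): x_1 ≥ 7 gives C(9,3) = 84; x_2 ≥ 4 gives C(12,3) = 220; x_3 ≥ 5 gives C(11,3) = 165; x_4 ≥ 9 gives C(7,3) = 35. Together 504.
Add back pairs where two caps are both exceeded: 10 + 4 + 0 + 35 + 1 + 0 = 50.
By inclusion–exclusion the count is 560 − 504 + 50 = 106.

106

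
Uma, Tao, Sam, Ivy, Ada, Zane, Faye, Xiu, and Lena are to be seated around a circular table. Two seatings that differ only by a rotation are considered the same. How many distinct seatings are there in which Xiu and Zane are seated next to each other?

Treat {Xiu, Zane} as one unit (2 internal orders) and seat the resulting 8 units around the table: (7)! circular arrangements.
So 2 × (7)! = 2 × 5040 = 10080.

10080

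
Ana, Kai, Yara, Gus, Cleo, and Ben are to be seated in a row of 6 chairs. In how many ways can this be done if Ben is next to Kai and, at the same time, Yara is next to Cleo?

96

Treat {Ben,Kai} as one block (2 orders) and {Yara,Cleo} as another (2 orders).
That leaves 4 units to arrange: 2 × 2 × 4! = 4 × 24 = 96.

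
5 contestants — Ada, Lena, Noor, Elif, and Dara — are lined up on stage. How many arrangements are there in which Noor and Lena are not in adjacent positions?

72

There are 5! = 120 arrangements in all. If Noor and Lena are adjacent, merging them into one block gives 2·(4)! = 48 arrangements.
Complementary counting: 120 − 48 = 72.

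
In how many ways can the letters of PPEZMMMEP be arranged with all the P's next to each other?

Treat the 3 copies of P as a single block. The multiset to arrange is then {PPP, E, E, M, M, M, Z}, 7 items in all.
That gives (7)!/(3!·2!) = 420 arrangements.

420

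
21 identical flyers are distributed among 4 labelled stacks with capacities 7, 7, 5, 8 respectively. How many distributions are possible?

Ignoring the caps, the number of non-negative solutions to x_1+…+x_4 = 21 is C(24,3) = 2024.
Subtract solutions that violate a single cap (substitute x_i' = x_i − (cap_i+1)): x_1 ≥ 8 gives C(16,3) = 560; x_2 ≥ 8 gives C(16,3) = 560; x_3 ≥ 6 gives C(18,3) = 816; x_4 ≥ 9 gives C(15,3) = 455. Together 2391.
Add back pairs where two caps are both exceeded: 56 + 120 + 35 + 120 + 35 + 84 = 450.
By inclusion–exclusion the count is 2024 − 2391 + 450 = 83.

83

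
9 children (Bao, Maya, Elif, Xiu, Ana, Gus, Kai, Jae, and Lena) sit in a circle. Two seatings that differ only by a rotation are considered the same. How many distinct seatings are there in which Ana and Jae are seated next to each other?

Glue Ana and Jae into a block (2 internal orders). Seating 8 units around a circle gives (7)! arrangements.
So 2 × (7)! = 2 × 5040 = 10080.

10080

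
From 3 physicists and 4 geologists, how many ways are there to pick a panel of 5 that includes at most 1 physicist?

Split by how many physicists are chosen (0 through 1).
Sum: C(3,0)·C(4,5) + C(3,1)·C(4,4) = 0 + 3 = 3.

3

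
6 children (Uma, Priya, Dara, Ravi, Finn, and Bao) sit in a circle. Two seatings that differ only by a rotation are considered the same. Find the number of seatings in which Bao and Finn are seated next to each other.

Treat {Bao, Finn} as one unit (2 internal orders) and seat the resulting 5 units around the table: (4)! circular arrangements.
So 2 × (4)! = 2 × 24 = 48.

48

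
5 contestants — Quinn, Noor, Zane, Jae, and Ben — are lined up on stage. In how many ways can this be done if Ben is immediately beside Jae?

48

Treat {Ben, Jae} as a single unit. There are 4 units to order, and the pair itself can be ordered 2 ways.
That gives 2 × 4! = 2 × 24 = 48.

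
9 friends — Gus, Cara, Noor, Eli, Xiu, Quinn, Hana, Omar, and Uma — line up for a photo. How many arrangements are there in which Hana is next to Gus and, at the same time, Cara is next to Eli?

20160

Treat {Hana,Gus} as one block (2 orders) and {Cara,Eli} as another (2 orders).
That leaves 7 units to arrange: 2 × 2 × 7! = 4 × 5040 = 20160.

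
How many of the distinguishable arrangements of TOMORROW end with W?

Fix W in the last position and arrange the remaining 7 letters.
Those 7 letters have O appearing 3 times and R appearing twice, giving (7)!/(3!·2!) = 420.

420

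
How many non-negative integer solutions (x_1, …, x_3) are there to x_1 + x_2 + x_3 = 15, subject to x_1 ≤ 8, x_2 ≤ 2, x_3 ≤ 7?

6

Without the upper bounds there are C(17,2) = 136 ways to split 15 among 3 variables.
Subtract solutions that violate a single cap (substitute x_i' = x_i − (cap_i+1)): x_1 ≥ 9 gives C(8,2) = 28; x_2 ≥ 3 gives C(14,2) = 91; x_3 ≥ 8 gives C(9,2) = 36. Together 155.
Add back pairs where two caps are both exceeded: 10 + 0 + 15 = 25.
By inclusion–exclusion the count is 136 − 155 + 25 = 6.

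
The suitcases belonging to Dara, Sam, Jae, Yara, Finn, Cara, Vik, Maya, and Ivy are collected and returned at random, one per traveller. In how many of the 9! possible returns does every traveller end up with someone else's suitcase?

133496

Let Aᵢ be the assignments in which traveller i gets their own suitcase. We want the size of the complement of A₁∪…∪A_9.
By inclusion–exclusion this is Σ_{j=0}^{9} (−1)^j C(9,j)·(9−j)!.
Computing: 362880 − 362880 + 181440 − 60480 + 15120 − 3024 + 504 − 72 + 9 − 1 = 133496.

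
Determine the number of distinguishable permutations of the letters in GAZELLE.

1260

The 7 letters of GAZELLE have repeats: E appearing twice and L appearing twice.
So there are 7! / (2!·2!) = 1260 distinguishable arrangements.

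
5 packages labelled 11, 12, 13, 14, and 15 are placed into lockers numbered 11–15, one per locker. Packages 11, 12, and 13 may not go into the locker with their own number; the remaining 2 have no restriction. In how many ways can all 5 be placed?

64

Let Aᵢ (for i ∈ {11, 12, 13}) be the placements that put package i in its forbidden locker. Any j of these fix j positions, leaving (5−j)! ways to fill the rest, and there are C(3,j) ways to pick which j.
By inclusion–exclusion, the number of valid placements is Σ_{j=0}^{3} (−1)^j C(3,j)·(5−j)!.
Computing: 120 − 72 + 18 − 2 = 64.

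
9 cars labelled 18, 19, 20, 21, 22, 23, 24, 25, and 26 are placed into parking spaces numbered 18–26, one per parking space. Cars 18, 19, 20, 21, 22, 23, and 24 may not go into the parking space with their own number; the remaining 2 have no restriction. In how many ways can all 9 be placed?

Let Aᵢ (for 18 ≤ i ≤ 24) be the placements that put car i in its forbidden parking space. Any j of these fix j positions, leaving (9−j)! ways to fill the rest, and there are C(7,j) ways to pick which j.
By inclusion–exclusion, the number of valid placements is Σ_{j=0}^{7} (−1)^j C(7,j)·(9−j)!.
Computing: 362880 − 282240 + 105840 − 25200 + 4200 − 504 + 42 − 2 = 165016.

165016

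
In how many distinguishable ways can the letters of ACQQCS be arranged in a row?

The 6 letters of ACQQCS have repeats: C appearing twice and Q appearing twice.
The number of distinct arrangements is 6!/(2!·2!) = 720/4 = 180.

180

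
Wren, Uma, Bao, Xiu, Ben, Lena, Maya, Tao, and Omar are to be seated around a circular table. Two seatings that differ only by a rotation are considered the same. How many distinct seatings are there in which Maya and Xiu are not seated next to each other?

Without the restriction there are (8)! = 40320 seatings.
Seatings with Maya beside Xiu: treat them as a block with 2 internal orders, giving 2 × (7)! = 10080.
Subtracting, 40320 − 10080 = 30240.

30240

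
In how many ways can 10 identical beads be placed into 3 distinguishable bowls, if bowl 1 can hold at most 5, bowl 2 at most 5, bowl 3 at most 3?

10

Without the upper bounds there are C(12,2) = 66 ways to split 10 among 3 bowls.
Subtract solutions that violate a single cap (substitute x_i' = x_i − (cap_i+1)): x_1 ≥ 6 gives C(6,2) = 15; x_2 ≥ 6 gives C(6,2) = 15; x_3 ≥ 4 gives C(8,2) = 28. Together 58.
Add back pairs where two caps are both exceeded: 0 + 1 + 1 = 2.
By inclusion–exclusion the count is 66 − 58 + 2 = 10.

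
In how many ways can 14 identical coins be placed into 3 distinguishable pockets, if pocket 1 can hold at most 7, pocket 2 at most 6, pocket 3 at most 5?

15

Without the upper bounds there are C(16,2) = 120 ways to split 14 among 3 pockets.
Subtract solutions that violate a single cap (substitute x_i' = x_i − (cap_i+1)): x_1 ≥ 8 gives C(8,2) = 28; x_2 ≥ 7 gives C(9,2) = 36; x_3 ≥ 6 gives C(10,2) = 45. Together 109.
Add back pairs where two caps are both exceeded: 0 + 1 + 3 = 4.
By inclusion–exclusion the count is 120 − 109 + 4 = 15.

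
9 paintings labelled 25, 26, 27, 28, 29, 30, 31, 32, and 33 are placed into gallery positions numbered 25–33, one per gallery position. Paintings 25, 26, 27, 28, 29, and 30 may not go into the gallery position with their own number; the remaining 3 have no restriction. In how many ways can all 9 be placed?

Let Aᵢ (for 25 ≤ i ≤ 30) be the placements that put painting i in its forbidden gallery position. Any j of these fix j positions, leaving (9−j)! ways to fill the rest, and there are C(6,j) ways to pick which j.
By inclusion–exclusion, the number of valid placements is Σ_{j=0}^{6} (−1)^j C(6,j)·(9−j)!.
Computing: 362880 − 241920 + 75600 − 14400 + 1800 − 144 + 6 = 183822.

183822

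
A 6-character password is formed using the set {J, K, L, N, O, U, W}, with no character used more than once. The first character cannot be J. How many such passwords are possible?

4320

The first character has 7−1 = 6 choices (anything except J).
The remaining 5 characters are filled from the other 6 symbols without repetition: 6 × 5 × 4 × 3 × 2 = 720.
Total: 6 × 720 = 4320.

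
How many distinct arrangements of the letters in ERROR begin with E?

Fix E in the first position and arrange the remaining 4 letters.
Those 4 letters have R appearing 3 times, giving (4)!/(3!) = 4.

4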